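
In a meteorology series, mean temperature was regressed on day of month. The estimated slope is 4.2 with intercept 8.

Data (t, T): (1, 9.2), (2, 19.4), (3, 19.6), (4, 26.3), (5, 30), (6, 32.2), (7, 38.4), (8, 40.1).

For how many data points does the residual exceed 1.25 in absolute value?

t=1: ŷ = 8 + 4.2·1 = 12.2; r = 9.2 − 12.2 = -3
t=2: ŷ = 8 + 4.2·2 = 16.4; r = 19.4 − 16.4 = 3
t=3: ŷ = 8 + 4.2·3 = 20.6; r = 19.6 − 20.6 = -1
t=4: ŷ = 8 + 4.2·4 = 24.8; r = 26.3 − 24.8 = 1.5
t=5: ŷ = 8 + 4.2·5 = 29; r = 30 − 29 = 1
t=6: ŷ = 8 + 4.2·6 = 33.2; r = 32.2 − 33.2 = -1
t=7: ŷ = 8 + 4.2·7 = 37.4; r = 38.4 − 37.4 = 1
t=8: ŷ = 8 + 4.2·8 = 41.6; r = 40.1 − 41.6 = -1.5
|r| > 1.25: t=1 (|r|=3), t=2 (|r|=3), t=4 (|r|=1.5), t=8 (|r|=1.5) → 4

4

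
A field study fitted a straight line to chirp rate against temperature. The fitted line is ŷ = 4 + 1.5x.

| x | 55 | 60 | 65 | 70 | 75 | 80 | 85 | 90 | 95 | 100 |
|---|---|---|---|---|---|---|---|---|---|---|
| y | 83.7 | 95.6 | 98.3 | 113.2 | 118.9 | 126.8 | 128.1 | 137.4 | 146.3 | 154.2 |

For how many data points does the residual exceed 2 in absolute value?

x=55: ŷ = 4 + 1.5·55 = 86.5; r = 83.7 − 86.5 = -2.8
x=60: ŷ = 4 + 1.5·60 = 94; r = 95.6 − 94 = 1.6
x=65: ŷ = 4 + 1.5·65 = 101.5; r = 98.3 − 101.5 = -3.2
x=70: ŷ = 4 + 1.5·70 = 109; r = 113.2 − 109 = 4.2
x=75: ŷ = 4 + 1.5·75 = 116.5; r = 118.9 − 116.5 = 2.4
x=80: ŷ = 4 + 1.5·80 = 124; r = 126.8 − 124 = 2.8
x=85: ŷ = 4 + 1.5·85 = 131.5; r = 128.1 − 131.5 = -3.4
x=90: ŷ = 4 + 1.5·90 = 139; r = 137.4 − 139 = -1.6
x=95: ŷ = 4 + 1.5·95 = 146.5; r = 146.3 − 146.5 = -0.2
x=100: ŷ = 4 + 1.5·100 = 154; r = 154.2 − 154 = 0.2
|r| > 2: x=55 (|r|=2.8), x=65 (|r|=3.2), x=70 (|r|=4.2), x=75 (|r|=2.4), x=80 (|r|=2.8), x=85 (|r|=3.4) → 6

6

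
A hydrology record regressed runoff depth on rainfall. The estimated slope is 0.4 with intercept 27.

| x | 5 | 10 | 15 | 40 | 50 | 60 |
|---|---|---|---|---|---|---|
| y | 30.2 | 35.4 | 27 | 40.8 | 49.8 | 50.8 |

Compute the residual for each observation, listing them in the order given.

1.2, 4.4, -6, -2.2, 2.8, -0.2

x=5: ŷ = 27 + 0.4·5 = 29; e = 30.2 − 29 = 1.2
x=10: ŷ = 27 + 0.4·10 = 31; e = 35.4 − 31 = 4.4
x=15: ŷ = 27 + 0.4·15 = 33; e = 27 − 33 = -6
x=40: ŷ = 27 + 0.4·40 = 43; e = 40.8 − 43 = -2.2
x=50: ŷ = 27 + 0.4·50 = 47; e = 49.8 − 47 = 2.8
x=60: ŷ = 27 + 0.4·60 = 51; e = 50.8 − 51 = -0.2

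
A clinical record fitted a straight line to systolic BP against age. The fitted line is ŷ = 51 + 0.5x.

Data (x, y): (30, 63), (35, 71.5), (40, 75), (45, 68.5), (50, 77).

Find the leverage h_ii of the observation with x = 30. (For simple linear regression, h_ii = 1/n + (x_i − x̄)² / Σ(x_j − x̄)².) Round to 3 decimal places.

x̄ = (30 + 35 + 40 + 45 + 50)/5 = 40
Σ(x − x̄)² = 100 + 25 + 0 + 25 + 100 = 250
h = 1/5 + (-10)²/250 = 0.2 + 0.4 = 0.600

h = 0.600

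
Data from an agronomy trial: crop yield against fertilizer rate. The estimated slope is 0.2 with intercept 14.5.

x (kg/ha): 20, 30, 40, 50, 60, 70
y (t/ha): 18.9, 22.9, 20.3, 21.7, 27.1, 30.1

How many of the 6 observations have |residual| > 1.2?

x=20: ŷ = 14.5 + 0.2·20 = 18.5; r = 18.9 − 18.5 = 0.4
x=30: ŷ = 14.5 + 0.2·30 = 20.5; r = 22.9 − 20.5 = 2.4
x=40: ŷ = 14.5 + 0.2·40 = 22.5; r = 20.3 − 22.5 = -2.2
x=50: ŷ = 14.5 + 0.2·50 = 24.5; r = 21.7 − 24.5 = -2.8
x=60: ŷ = 14.5 + 0.2·60 = 26.5; r = 27.1 − 26.5 = 0.6
x=70: ŷ = 14.5 + 0.2·70 = 28.5; r = 30.1 − 28.5 = 1.6
|r| > 1.2: x=30 (|r|=2.4), x=40 (|r|=2.2), x=50 (|r|=2.8), x=70 (|r|=1.6) → 4

4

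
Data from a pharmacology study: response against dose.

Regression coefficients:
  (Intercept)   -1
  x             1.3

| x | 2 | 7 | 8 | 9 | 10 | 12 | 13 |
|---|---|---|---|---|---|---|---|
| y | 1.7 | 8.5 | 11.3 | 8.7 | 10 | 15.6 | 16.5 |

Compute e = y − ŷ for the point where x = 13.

ŷ = -1 + 1.3·13 = 15.9
e = 16.5 − 15.9 = 0.6

e = 0.6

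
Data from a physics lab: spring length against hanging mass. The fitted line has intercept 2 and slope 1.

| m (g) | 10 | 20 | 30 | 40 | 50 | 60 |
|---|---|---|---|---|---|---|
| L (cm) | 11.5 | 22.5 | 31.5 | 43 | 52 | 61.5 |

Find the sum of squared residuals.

m=10: L̂ = 2 + 10 = 12; e = 11.5 − 12 = -0.5
m=20: L̂ = 2 + 20 = 22; e = 22.5 − 22 = 0.5
m=30: L̂ = 2 + 30 = 32; e = 31.5 − 32 = -0.5
m=40: L̂ = 2 + 40 = 42; e = 43 − 42 = 1
m=50: L̂ = 2 + 50 = 52; e = 52 − 52 = 0
m=60: L̂ = 2 + 60 = 62; e = 61.5 − 62 = -0.5
SSE = 0.25 + 0.25 + 0.25 + 1 + 0 + 0.25 = 2

SSE = 2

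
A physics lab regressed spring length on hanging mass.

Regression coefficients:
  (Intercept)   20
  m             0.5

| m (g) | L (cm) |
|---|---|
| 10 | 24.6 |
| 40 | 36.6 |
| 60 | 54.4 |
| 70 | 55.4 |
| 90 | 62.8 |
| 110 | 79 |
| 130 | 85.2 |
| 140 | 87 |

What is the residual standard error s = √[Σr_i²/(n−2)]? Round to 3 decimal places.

s = 3.192

m=10: L̂ = 20 + 0.5·10 = 25; r = 24.6 − 25 = -0.4
m=40: L̂ = 20 + 0.5·40 = 40; r = 36.6 − 40 = -3.4
m=60: L̂ = 20 + 0.5·60 = 50; r = 54.4 − 50 = 4.4
m=70: L̂ = 20 + 0.5·70 = 55; r = 55.4 − 55 = 0.4
m=90: L̂ = 20 + 0.5·90 = 65; r = 62.8 − 65 = -2.2
m=110: L̂ = 20 + 0.5·110 = 75; r = 79 − 75 = 4
m=130: L̂ = 20 + 0.5·130 = 85; r = 85.2 − 85 = 0.2
m=140: L̂ = 20 + 0.5·140 = 90; r = 87 − 90 = -3
SSE = 0.16 + 11.56 + 19.36 + 0.16 + 4.84 + 16 + 0.04 + 9 = 61.12
s = √(61.12/6) = √10.1867 ≈ 3.192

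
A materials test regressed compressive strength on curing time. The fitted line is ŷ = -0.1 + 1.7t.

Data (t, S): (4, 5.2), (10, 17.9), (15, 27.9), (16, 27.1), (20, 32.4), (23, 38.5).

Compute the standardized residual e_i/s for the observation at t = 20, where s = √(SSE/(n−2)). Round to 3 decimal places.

-0.866

t=4: ŷ = -0.1 + 1.7·4 = 6.7; e = 5.2 − 6.7 = -1.5
t=10: ŷ = -0.1 + 1.7·10 = 16.9; e = 17.9 − 16.9 = 1
t=15: ŷ = -0.1 + 1.7·15 = 25.4; e = 27.9 − 25.4 = 2.5
t=16: ŷ = -0.1 + 1.7·16 = 27.1; e = 27.1 − 27.1 = 0
t=20: ŷ = -0.1 + 1.7·20 = 33.9; e = 32.4 − 33.9 = -1.5
t=23: ŷ = -0.1 + 1.7·23 = 39; e = 38.5 − 39 = -0.5
SSE = 2.25 + 1 + 6.25 + 0 + 2.25 + 0.25 = 12
s = √(12/4) = 1.73205
e/s = -1.5 / 1.73205 = -0.866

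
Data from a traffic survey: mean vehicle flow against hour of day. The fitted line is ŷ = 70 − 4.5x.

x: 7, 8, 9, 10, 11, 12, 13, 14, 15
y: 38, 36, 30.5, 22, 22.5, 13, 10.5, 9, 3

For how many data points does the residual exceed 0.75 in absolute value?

7

x=7: ŷ = 70 − 4.5·7 = 38.5; e = 38 − 38.5 = -0.5
x=8: ŷ = 70 − 4.5·8 = 34; e = 36 − 34 = 2
x=9: ŷ = 70 − 4.5·9 = 29.5; e = 30.5 − 29.5 = 1
x=10: ŷ = 70 − 4.5·10 = 25; e = 22 − 25 = -3
x=11: ŷ = 70 − 4.5·11 = 20.5; e = 22.5 − 20.5 = 2
x=12: ŷ = 70 − 4.5·12 = 16; e = 13 − 16 = -3
x=13: ŷ = 70 − 4.5·13 = 11.5; e = 10.5 − 11.5 = -1
x=14: ŷ = 70 − 4.5·14 = 7; e = 9 − 7 = 2
x=15: ŷ = 70 − 4.5·15 = 2.5; e = 3 − 2.5 = 0.5
|e| > 0.75: x=8 (|e|=2), x=9 (|e|=1), x=10 (|e|=3), x=11 (|e|=2), x=12 (|e|=3), x=13 (|e|=1), x=14 (|e|=2) → 7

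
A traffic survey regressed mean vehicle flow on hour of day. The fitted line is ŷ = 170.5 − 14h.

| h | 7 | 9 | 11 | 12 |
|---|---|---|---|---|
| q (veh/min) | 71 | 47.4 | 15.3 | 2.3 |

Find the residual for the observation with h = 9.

ŷ = 170.5 − 14·9 = 44.5
r = 47.4 − 44.5 = 2.9

r = 2.9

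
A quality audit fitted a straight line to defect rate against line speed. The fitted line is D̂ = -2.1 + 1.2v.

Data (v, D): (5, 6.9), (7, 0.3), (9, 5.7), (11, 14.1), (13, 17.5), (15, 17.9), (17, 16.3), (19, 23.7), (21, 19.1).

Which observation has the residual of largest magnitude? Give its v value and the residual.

v = 7, e = -6

v=5: D̂ = -2.1 + 1.2·5 = 3.9; e = 6.9 − 3.9 = 3
v=7: D̂ = -2.1 + 1.2·7 = 6.3; e = 0.3 − 6.3 = -6
v=9: D̂ = -2.1 + 1.2·9 = 8.7; e = 5.7 − 8.7 = -3
v=11: D̂ = -2.1 + 1.2·11 = 11.1; e = 14.1 − 11.1 = 3
v=13: D̂ = -2.1 + 1.2·13 = 13.5; e = 17.5 − 13.5 = 4
v=15: D̂ = -2.1 + 1.2·15 = 15.9; e = 17.9 − 15.9 = 2
v=17: D̂ = -2.1 + 1.2·17 = 18.3; e = 16.3 − 18.3 = -2
v=19: D̂ = -2.1 + 1.2·19 = 20.7; e = 23.7 − 20.7 = 3
v=21: D̂ = -2.1 + 1.2·21 = 23.1; e = 19.1 − 23.1 = -4
Largest |e| is 6 at v = 7, residual -6.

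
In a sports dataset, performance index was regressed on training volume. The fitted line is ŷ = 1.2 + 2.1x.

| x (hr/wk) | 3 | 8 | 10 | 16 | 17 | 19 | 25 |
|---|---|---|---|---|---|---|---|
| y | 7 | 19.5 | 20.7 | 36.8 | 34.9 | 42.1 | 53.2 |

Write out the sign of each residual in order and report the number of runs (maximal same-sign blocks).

7 runs

x=3: ŷ = 1.2 + 2.1·3 = 7.5; e = 7 − 7.5 = -0.5
x=8: ŷ = 1.2 + 2.1·8 = 18; e = 19.5 − 18 = 1.5
x=10: ŷ = 1.2 + 2.1·10 = 22.2; e = 20.7 − 22.2 = -1.5
x=16: ŷ = 1.2 + 2.1·16 = 34.8; e = 36.8 − 34.8 = 2
x=17: ŷ = 1.2 + 2.1·17 = 36.9; e = 34.9 − 36.9 = -2
x=19: ŷ = 1.2 + 2.1·19 = 41.1; e = 42.1 − 41.1 = 1
x=25: ŷ = 1.2 + 2.1·25 = 53.7; e = 53.2 − 53.7 = -0.5
Signs: − + − + − + −
Runs: −×1, +×1, −×1, +×1, −×1, +×1, −×1 → 7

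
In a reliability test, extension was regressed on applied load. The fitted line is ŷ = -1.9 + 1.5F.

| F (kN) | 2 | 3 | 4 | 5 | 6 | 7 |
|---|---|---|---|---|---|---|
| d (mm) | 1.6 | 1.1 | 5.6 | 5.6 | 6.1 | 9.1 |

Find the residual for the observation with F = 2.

e = 0.5

ŷ = -1.9 + 1.5·2 = 1.1
e = 1.6 − 1.1 = 0.5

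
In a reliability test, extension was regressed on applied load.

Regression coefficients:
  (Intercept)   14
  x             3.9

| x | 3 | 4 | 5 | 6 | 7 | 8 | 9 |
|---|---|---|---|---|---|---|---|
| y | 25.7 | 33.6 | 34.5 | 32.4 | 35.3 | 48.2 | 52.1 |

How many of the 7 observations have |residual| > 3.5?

3

x=3: ŷ = 14 + 3.9·3 = 25.7; r = 25.7 − 25.7 = 0
x=4: ŷ = 14 + 3.9·4 = 29.6; r = 33.6 − 29.6 = 4
x=5: ŷ = 14 + 3.9·5 = 33.5; r = 34.5 − 33.5 = 1
x=6: ŷ = 14 + 3.9·6 = 37.4; r = 32.4 − 37.4 = -5
x=7: ŷ = 14 + 3.9·7 = 41.3; r = 35.3 − 41.3 = -6
x=8: ŷ = 14 + 3.9·8 = 45.2; r = 48.2 − 45.2 = 3
x=9: ŷ = 14 + 3.9·9 = 49.1; r = 52.1 − 49.1 = 3
|r| > 3.5: x=4 (|r|=4), x=6 (|r|=5), x=7 (|r|=6) → 3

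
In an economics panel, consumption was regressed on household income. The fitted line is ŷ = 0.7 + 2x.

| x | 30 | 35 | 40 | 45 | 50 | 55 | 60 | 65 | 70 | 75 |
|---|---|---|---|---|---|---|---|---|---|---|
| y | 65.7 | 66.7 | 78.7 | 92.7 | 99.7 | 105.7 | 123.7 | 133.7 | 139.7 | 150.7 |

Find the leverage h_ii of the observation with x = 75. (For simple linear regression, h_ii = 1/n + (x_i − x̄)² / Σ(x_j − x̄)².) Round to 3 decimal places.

x̄ = (30 + 35 + 40 + 45 + 50 + 55 + 60 + 65 + 70 + 75)/10 = 52.5
Σ(x − x̄)² = 506.25 + 306.25 + 156.25 + 56.25 + 6.25 + 6.25 + 56.25 + 156.25 + 306.25 + 506.25 = 2062.5
h = 1/10 + (22.5)²/2062.5 = 0.1 + 0.245455 = 0.345

h = 0.345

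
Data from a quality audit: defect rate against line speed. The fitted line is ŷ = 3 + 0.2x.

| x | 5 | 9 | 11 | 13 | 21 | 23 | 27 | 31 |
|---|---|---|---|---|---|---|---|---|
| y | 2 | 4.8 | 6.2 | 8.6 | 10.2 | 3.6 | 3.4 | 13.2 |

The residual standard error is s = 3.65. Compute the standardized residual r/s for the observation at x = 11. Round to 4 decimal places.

ŷ = 3 + 0.2·11 = 5.2
r = 6.2 − 5.2 = 1
r/s = 1 / 3.65 = 0.2740

0.2740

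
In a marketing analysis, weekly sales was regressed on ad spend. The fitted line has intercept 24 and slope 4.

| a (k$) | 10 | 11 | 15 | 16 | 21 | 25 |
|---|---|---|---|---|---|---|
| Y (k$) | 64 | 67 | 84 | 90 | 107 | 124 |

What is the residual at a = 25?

e = 0

Ŷ = 24 + 4·25 = 124
e = 124 − 124 = 0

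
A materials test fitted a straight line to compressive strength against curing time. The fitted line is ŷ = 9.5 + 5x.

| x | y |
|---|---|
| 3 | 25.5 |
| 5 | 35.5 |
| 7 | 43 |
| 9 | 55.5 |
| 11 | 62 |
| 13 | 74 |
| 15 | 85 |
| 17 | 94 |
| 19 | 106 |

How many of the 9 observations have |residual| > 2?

x=3: ŷ = 9.5 + 5·3 = 24.5; r = 25.5 − 24.5 = 1
x=5: ŷ = 9.5 + 5·5 = 34.5; r = 35.5 − 34.5 = 1
x=7: ŷ = 9.5 + 5·7 = 44.5; r = 43 − 44.5 = -1.5
x=9: ŷ = 9.5 + 5·9 = 54.5; r = 55.5 − 54.5 = 1
x=11: ŷ = 9.5 + 5·11 = 64.5; r = 62 − 64.5 = -2.5
x=13: ŷ = 9.5 + 5·13 = 74.5; r = 74 − 74.5 = -0.5
x=15: ŷ = 9.5 + 5·15 = 84.5; r = 85 − 84.5 = 0.5
x=17: ŷ = 9.5 + 5·17 = 94.5; r = 94 − 94.5 = -0.5
x=19: ŷ = 9.5 + 5·19 = 104.5; r = 106 − 104.5 = 1.5
|r| > 2: x=11 (|r|=2.5) → 1

1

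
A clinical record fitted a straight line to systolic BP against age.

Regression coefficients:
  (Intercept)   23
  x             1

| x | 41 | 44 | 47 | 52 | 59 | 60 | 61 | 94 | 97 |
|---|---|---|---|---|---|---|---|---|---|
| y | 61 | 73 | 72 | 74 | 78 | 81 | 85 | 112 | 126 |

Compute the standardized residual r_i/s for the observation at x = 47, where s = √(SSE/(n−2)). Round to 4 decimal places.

x=41: ŷ = 23 + 41 = 64; r = 61 − 64 = -3
x=44: ŷ = 23 + 44 = 67; r = 73 − 67 = 6
x=47: ŷ = 23 + 47 = 70; r = 72 − 70 = 2
x=52: ŷ = 23 + 52 = 75; r = 74 − 75 = -1
x=59: ŷ = 23 + 59 = 82; r = 78 − 82 = -4
x=60: ŷ = 23 + 60 = 83; r = 81 − 83 = -2
x=61: ŷ = 23 + 61 = 84; r = 85 − 84 = 1
x=94: ŷ = 23 + 94 = 117; r = 112 − 117 = -5
x=97: ŷ = 23 + 97 = 120; r = 126 − 120 = 6
SSE = 9 + 36 + 4 + 1 + 16 + 4 + 1 + 25 + 36 = 132
s = √(132/7) = 4.34248
r/s = 2 / 4.34248 = 0.4606

0.4606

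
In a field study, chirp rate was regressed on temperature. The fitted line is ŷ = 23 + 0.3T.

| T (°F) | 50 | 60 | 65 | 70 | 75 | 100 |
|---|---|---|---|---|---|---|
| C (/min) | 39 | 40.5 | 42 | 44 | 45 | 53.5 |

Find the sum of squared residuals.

SSE = 2

T=50: ŷ = 23 + 0.3·50 = 38; r = 39 − 38 = 1
T=60: ŷ = 23 + 0.3·60 = 41; r = 40.5 − 41 = -0.5
T=65: ŷ = 23 + 0.3·65 = 42.5; r = 42 − 42.5 = -0.5
T=70: ŷ = 23 + 0.3·70 = 44; r = 44 − 44 = 0
T=75: ŷ = 23 + 0.3·75 = 45.5; r = 45 − 45.5 = -0.5
T=100: ŷ = 23 + 0.3·100 = 53; r = 53.5 − 53 = 0.5
SSE = 1 + 0.25 + 0.25 + 0 + 0.25 + 0.25 = 2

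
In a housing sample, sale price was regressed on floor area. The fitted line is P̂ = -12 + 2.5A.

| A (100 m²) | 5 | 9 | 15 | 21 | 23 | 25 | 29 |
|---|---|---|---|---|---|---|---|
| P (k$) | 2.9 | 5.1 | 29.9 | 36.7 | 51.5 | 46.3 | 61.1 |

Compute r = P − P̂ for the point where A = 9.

r = -5.4

P̂ = -12 + 2.5·9 = 10.5
r = 5.1 − 10.5 = -5.4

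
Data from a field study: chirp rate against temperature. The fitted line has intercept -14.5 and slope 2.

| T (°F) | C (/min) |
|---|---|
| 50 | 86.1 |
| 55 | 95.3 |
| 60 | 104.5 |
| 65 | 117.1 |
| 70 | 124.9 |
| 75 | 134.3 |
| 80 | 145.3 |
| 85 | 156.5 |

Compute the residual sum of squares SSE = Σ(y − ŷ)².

SSE = 6.8

T=50: Ĉ = -14.5 + 2·50 = 85.5; e = 86.1 − 85.5 = 0.6
T=55: Ĉ = -14.5 + 2·55 = 95.5; e = 95.3 − 95.5 = -0.2
T=60: Ĉ = -14.5 + 2·60 = 105.5; e = 104.5 − 105.5 = -1
T=65: Ĉ = -14.5 + 2·65 = 115.5; e = 117.1 − 115.5 = 1.6
T=70: Ĉ = -14.5 + 2·70 = 125.5; e = 124.9 − 125.5 = -0.6
T=75: Ĉ = -14.5 + 2·75 = 135.5; e = 134.3 − 135.5 = -1.2
T=80: Ĉ = -14.5 + 2·80 = 145.5; e = 145.3 − 145.5 = -0.2
T=85: Ĉ = -14.5 + 2·85 = 155.5; e = 156.5 − 155.5 = 1
SSE = 0.36 + 0.04 + 1 + 2.56 + 0.36 + 1.44 + 0.04 + 1 = 6.8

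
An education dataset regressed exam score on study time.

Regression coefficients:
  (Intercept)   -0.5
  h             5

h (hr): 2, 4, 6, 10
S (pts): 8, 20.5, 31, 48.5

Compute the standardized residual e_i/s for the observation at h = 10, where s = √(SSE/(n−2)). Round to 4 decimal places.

-0.5547

h=2: ŷ = -0.5 + 5·2 = 9.5; e = 8 − 9.5 = -1.5
h=4: ŷ = -0.5 + 5·4 = 19.5; e = 20.5 − 19.5 = 1
h=6: ŷ = -0.5 + 5·6 = 29.5; e = 31 − 29.5 = 1.5
h=10: ŷ = -0.5 + 5·10 = 49.5; e = 48.5 − 49.5 = -1
SSE = 2.25 + 1 + 2.25 + 1 = 6.5
s = √(6.5/2) = 1.80278
e/s = -1 / 1.80278 = -0.5547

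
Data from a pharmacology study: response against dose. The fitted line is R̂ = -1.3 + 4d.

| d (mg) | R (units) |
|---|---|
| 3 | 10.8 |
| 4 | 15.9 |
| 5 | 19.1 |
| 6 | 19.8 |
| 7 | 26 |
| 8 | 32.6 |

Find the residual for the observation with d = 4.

R̂ = -1.3 + 4·4 = 14.7
e = 15.9 − 14.7 = 1.2

e = 1.2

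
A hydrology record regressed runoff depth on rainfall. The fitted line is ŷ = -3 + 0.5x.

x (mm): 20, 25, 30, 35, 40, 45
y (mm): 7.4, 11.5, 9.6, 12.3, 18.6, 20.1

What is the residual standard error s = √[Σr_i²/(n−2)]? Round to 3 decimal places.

x=20: ŷ = -3 + 0.5·20 = 7; r = 7.4 − 7 = 0.4
x=25: ŷ = -3 + 0.5·25 = 9.5; r = 11.5 − 9.5 = 2
x=30: ŷ = -3 + 0.5·30 = 12; r = 9.6 − 12 = -2.4
x=35: ŷ = -3 + 0.5·35 = 14.5; r = 12.3 − 14.5 = -2.2
x=40: ŷ = -3 + 0.5·40 = 17; r = 18.6 − 17 = 1.6
x=45: ŷ = -3 + 0.5·45 = 19.5; r = 20.1 − 19.5 = 0.6
SSE = 0.16 + 4 + 5.76 + 4.84 + 2.56 + 0.36 = 17.68
s = √(17.68/4) = √4.42 ≈ 2.102

s = 2.102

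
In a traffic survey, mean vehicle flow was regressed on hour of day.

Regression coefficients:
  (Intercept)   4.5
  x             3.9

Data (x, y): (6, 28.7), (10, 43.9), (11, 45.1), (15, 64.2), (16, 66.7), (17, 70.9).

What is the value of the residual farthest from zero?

x=6: ŷ = 4.5 + 3.9·6 = 27.9; e = 28.7 − 27.9 = 0.8
x=10: ŷ = 4.5 + 3.9·10 = 43.5; e = 43.9 − 43.5 = 0.4
x=11: ŷ = 4.5 + 3.9·11 = 47.4; e = 45.1 − 47.4 = -2.3
x=15: ŷ = 4.5 + 3.9·15 = 63; e = 64.2 − 63 = 1.2
x=16: ŷ = 4.5 + 3.9·16 = 66.9; e = 66.7 − 66.9 = -0.2
x=17: ŷ = 4.5 + 3.9·17 = 70.8; e = 70.9 − 70.8 = 0.1
Largest |e| is 2.3 at x = 11, residual -2.3.

e = -2.3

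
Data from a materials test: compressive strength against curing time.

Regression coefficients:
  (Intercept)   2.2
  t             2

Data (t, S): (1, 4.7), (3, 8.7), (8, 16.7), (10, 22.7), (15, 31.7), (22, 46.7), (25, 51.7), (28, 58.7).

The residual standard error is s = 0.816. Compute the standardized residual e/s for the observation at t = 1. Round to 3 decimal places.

0.613

ŷ = 2.2 + 2·1 = 4.2
e = 4.7 − 4.2 = 0.5
e/s = 0.5 / 0.816 = 0.613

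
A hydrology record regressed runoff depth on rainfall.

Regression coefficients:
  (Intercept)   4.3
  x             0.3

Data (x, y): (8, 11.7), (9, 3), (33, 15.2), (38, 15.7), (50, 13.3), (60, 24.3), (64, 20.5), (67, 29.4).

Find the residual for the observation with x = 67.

e = 5

ŷ = 4.3 + 0.3·67 = 24.4
e = 29.4 − 24.4 = 5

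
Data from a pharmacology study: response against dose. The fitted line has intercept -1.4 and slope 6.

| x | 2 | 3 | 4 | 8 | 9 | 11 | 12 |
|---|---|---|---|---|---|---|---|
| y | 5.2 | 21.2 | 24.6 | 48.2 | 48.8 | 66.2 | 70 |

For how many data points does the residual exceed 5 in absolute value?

1

x=2: ŷ = -1.4 + 6·2 = 10.6; r = 5.2 − 10.6 = -5.4
x=3: ŷ = -1.4 + 6·3 = 16.6; r = 21.2 − 16.6 = 4.6
x=4: ŷ = -1.4 + 6·4 = 22.6; r = 24.6 − 22.6 = 2
x=8: ŷ = -1.4 + 6·8 = 46.6; r = 48.2 − 46.6 = 1.6
x=9: ŷ = -1.4 + 6·9 = 52.6; r = 48.8 − 52.6 = -3.8
x=11: ŷ = -1.4 + 6·11 = 64.6; r = 66.2 − 64.6 = 1.6
x=12: ŷ = -1.4 + 6·12 = 70.6; r = 70 − 70.6 = -0.6
|r| > 5: x=2 (|r|=5.4) → 1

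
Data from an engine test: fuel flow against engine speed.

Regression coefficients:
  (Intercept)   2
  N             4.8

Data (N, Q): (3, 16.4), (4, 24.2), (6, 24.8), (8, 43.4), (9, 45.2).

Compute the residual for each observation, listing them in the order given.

0, 3, -6, 3, 0

N=3: ŷ = 2 + 4.8·3 = 16.4; r = 16.4 − 16.4 = 0
N=4: ŷ = 2 + 4.8·4 = 21.2; r = 24.2 − 21.2 = 3
N=6: ŷ = 2 + 4.8·6 = 30.8; r = 24.8 − 30.8 = -6
N=8: ŷ = 2 + 4.8·8 = 40.4; r = 43.4 − 40.4 = 3
N=9: ŷ = 2 + 4.8·9 = 45.2; r = 45.2 − 45.2 = 0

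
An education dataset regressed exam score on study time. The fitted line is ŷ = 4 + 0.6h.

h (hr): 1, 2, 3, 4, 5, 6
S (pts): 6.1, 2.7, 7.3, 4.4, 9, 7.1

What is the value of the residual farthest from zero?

h=1: ŷ = 4 + 0.6·1 = 4.6; r = 6.1 − 4.6 = 1.5
h=2: ŷ = 4 + 0.6·2 = 5.2; r = 2.7 − 5.2 = -2.5
h=3: ŷ = 4 + 0.6·3 = 5.8; r = 7.3 − 5.8 = 1.5
h=4: ŷ = 4 + 0.6·4 = 6.4; r = 4.4 − 6.4 = -2
h=5: ŷ = 4 + 0.6·5 = 7; r = 9 − 7 = 2
h=6: ŷ = 4 + 0.6·6 = 7.6; r = 7.1 − 7.6 = -0.5
Largest |r| is 2.5 at h = 2, residual -2.5.

r = -2.5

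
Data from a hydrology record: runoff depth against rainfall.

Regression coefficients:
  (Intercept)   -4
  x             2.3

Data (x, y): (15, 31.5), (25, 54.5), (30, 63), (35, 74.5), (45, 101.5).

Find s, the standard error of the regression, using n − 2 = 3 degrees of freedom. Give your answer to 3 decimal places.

x=15: ŷ = -4 + 2.3·15 = 30.5; r = 31.5 − 30.5 = 1
x=25: ŷ = -4 + 2.3·25 = 53.5; r = 54.5 − 53.5 = 1
x=30: ŷ = -4 + 2.3·30 = 65; r = 63 − 65 = -2
x=35: ŷ = -4 + 2.3·35 = 76.5; r = 74.5 − 76.5 = -2
x=45: ŷ = -4 + 2.3·45 = 99.5; r = 101.5 − 99.5 = 2
SSE = 1 + 1 + 4 + 4 + 4 = 14
s = √(14/3) = √4.66667 ≈ 2.160

s = 2.160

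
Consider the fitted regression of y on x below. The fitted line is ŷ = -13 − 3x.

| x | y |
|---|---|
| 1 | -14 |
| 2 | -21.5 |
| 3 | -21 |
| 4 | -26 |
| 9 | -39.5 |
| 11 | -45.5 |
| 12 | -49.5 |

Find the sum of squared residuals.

x=1: ŷ = -13 − 3·1 = -16; e = -14 − (-16) = 2
x=2: ŷ = -13 − 3·2 = -19; e = -21.5 − (-19) = -2.5
x=3: ŷ = -13 − 3·3 = -22; e = -21 − (-22) = 1
x=4: ŷ = -13 − 3·4 = -25; e = -26 − (-25) = -1
x=9: ŷ = -13 − 3·9 = -40; e = -39.5 − (-40) = 0.5
x=11: ŷ = -13 − 3·11 = -46; e = -45.5 − (-46) = 0.5
x=12: ŷ = -13 − 3·12 = -49; e = -49.5 − (-49) = -0.5
SSE = 4 + 6.25 + 1 + 1 + 0.25 + 0.25 + 0.25 = 13

SSE = 13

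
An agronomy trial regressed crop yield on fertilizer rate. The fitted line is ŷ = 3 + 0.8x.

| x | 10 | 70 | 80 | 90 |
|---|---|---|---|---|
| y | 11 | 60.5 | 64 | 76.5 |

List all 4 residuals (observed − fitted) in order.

x=10: ŷ = 3 + 0.8·10 = 11; r = 11 − 11 = 0
x=70: ŷ = 3 + 0.8·70 = 59; r = 60.5 − 59 = 1.5
x=80: ŷ = 3 + 0.8·80 = 67; r = 64 − 67 = -3
x=90: ŷ = 3 + 0.8·90 = 75; r = 76.5 − 75 = 1.5

0, 1.5, -3, 1.5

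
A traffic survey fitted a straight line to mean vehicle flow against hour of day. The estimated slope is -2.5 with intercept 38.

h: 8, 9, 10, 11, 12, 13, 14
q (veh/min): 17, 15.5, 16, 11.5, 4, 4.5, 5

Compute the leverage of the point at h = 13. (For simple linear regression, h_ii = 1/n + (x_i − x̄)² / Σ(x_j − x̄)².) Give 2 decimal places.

h̄ = (8 + 9 + 10 + 11 + 12 + 13 + 14)/7 = 11
Σ(h − h̄)² = 9 + 4 + 1 + 0 + 1 + 4 + 9 = 28
h = 1/7 + (2)²/28 = 0.142857 + 0.142857 = 0.29

h = 0.29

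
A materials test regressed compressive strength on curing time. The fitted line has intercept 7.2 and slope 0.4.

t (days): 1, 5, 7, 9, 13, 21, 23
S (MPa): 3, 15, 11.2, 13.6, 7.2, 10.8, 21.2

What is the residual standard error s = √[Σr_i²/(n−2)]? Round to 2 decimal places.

t=1: Ŝ = 7.2 + 0.4·1 = 7.6; r = 3 − 7.6 = -4.6
t=5: Ŝ = 7.2 + 0.4·5 = 9.2; r = 15 − 9.2 = 5.8
t=7: Ŝ = 7.2 + 0.4·7 = 10; r = 11.2 − 10 = 1.2
t=9: Ŝ = 7.2 + 0.4·9 = 10.8; r = 13.6 − 10.8 = 2.8
t=13: Ŝ = 7.2 + 0.4·13 = 12.4; r = 7.2 − 12.4 = -5.2
t=21: Ŝ = 7.2 + 0.4·21 = 15.6; r = 10.8 − 15.6 = -4.8
t=23: Ŝ = 7.2 + 0.4·23 = 16.4; r = 21.2 − 16.4 = 4.8
SSE = 21.16 + 33.64 + 1.44 + 7.84 + 27.04 + 23.04 + 23.04 = 137.2
s = √(137.2/5) = √27.44 ≈ 5.24

s = 5.24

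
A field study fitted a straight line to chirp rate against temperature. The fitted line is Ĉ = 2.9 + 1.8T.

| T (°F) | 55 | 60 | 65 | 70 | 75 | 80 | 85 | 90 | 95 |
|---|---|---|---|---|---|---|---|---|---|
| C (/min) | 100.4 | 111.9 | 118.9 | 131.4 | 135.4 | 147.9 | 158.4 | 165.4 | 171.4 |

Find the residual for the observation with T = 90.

r = 0.5

Ĉ = 2.9 + 1.8·90 = 164.9
r = 165.4 − 164.9 = 0.5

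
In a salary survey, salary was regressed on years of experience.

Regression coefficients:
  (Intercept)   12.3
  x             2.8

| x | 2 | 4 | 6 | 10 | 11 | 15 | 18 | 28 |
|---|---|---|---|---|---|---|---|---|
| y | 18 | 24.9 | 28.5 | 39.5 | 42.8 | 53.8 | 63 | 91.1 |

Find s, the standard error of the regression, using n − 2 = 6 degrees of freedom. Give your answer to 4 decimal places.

x=2: ŷ = 12.3 + 2.8·2 = 17.9; e = 18 − 17.9 = 0.1
x=4: ŷ = 12.3 + 2.8·4 = 23.5; e = 24.9 − 23.5 = 1.4
x=6: ŷ = 12.3 + 2.8·6 = 29.1; e = 28.5 − 29.1 = -0.6
x=10: ŷ = 12.3 + 2.8·10 = 40.3; e = 39.5 − 40.3 = -0.8
x=11: ŷ = 12.3 + 2.8·11 = 43.1; e = 42.8 − 43.1 = -0.3
x=15: ŷ = 12.3 + 2.8·15 = 54.3; e = 53.8 − 54.3 = -0.5
x=18: ŷ = 12.3 + 2.8·18 = 62.7; e = 63 − 62.7 = 0.3
x=28: ŷ = 12.3 + 2.8·28 = 90.7; e = 91.1 − 90.7 = 0.4
SSE = 0.01 + 1.96 + 0.36 + 0.64 + 0.09 + 0.25 + 0.09 + 0.16 = 3.56
s = √(3.56/6) = √0.593333 ≈ 0.7703

s = 0.7703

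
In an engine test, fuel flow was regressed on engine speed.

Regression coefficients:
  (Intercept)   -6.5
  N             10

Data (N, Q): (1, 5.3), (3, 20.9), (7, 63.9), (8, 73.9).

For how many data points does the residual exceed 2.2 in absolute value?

1

N=1: ŷ = -6.5 + 10·1 = 3.5; e = 5.3 − 3.5 = 1.8
N=3: ŷ = -6.5 + 10·3 = 23.5; e = 20.9 − 23.5 = -2.6
N=7: ŷ = -6.5 + 10·7 = 63.5; e = 63.9 − 63.5 = 0.4
N=8: ŷ = -6.5 + 10·8 = 73.5; e = 73.9 − 73.5 = 0.4
|e| > 2.2: N=3 (|e|=2.6) → 1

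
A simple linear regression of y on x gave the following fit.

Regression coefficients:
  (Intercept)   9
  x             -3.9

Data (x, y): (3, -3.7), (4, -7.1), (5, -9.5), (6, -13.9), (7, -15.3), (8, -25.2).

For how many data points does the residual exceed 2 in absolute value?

2

x=3: ŷ = 9 − 3.9·3 = -2.7; e = -3.7 − (-2.7) = -1
x=4: ŷ = 9 − 3.9·4 = -6.6; e = -7.1 − (-6.6) = -0.5
x=5: ŷ = 9 − 3.9·5 = -10.5; e = -9.5 − (-10.5) = 1
x=6: ŷ = 9 − 3.9·6 = -14.4; e = -13.9 − (-14.4) = 0.5
x=7: ŷ = 9 − 3.9·7 = -18.3; e = -15.3 − (-18.3) = 3
x=8: ŷ = 9 − 3.9·8 = -22.2; e = -25.2 − (-22.2) = -3
|e| > 2: x=7 (|e|=3), x=8 (|e|=3) → 2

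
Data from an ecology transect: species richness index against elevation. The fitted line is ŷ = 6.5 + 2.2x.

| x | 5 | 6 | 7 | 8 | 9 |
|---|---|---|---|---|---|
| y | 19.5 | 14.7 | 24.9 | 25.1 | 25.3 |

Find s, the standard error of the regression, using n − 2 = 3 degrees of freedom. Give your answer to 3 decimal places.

x=5: ŷ = 6.5 + 2.2·5 = 17.5; r = 19.5 − 17.5 = 2
x=6: ŷ = 6.5 + 2.2·6 = 19.7; r = 14.7 − 19.7 = -5
x=7: ŷ = 6.5 + 2.2·7 = 21.9; r = 24.9 − 21.9 = 3
x=8: ŷ = 6.5 + 2.2·8 = 24.1; r = 25.1 − 24.1 = 1
x=9: ŷ = 6.5 + 2.2·9 = 26.3; r = 25.3 − 26.3 = -1
SSE = 4 + 25 + 9 + 1 + 1 = 40
s = √(40/3) = √13.3333 ≈ 3.651

s = 3.651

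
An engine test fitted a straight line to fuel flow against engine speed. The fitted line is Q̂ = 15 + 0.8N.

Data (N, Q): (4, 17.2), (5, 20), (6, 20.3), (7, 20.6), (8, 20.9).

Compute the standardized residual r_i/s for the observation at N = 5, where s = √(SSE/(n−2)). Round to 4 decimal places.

N=4: Q̂ = 15 + 0.8·4 = 18.2; r = 17.2 − 18.2 = -1
N=5: Q̂ = 15 + 0.8·5 = 19; r = 20 − 19 = 1
N=6: Q̂ = 15 + 0.8·6 = 19.8; r = 20.3 − 19.8 = 0.5
N=7: Q̂ = 15 + 0.8·7 = 20.6; r = 20.6 − 20.6 = 0
N=8: Q̂ = 15 + 0.8·8 = 21.4; r = 20.9 − 21.4 = -0.5
SSE = 1 + 1 + 0.25 + 0 + 0.25 = 2.5
s = √(2.5/3) = 0.912871
r/s = 1 / 0.912871 = 1.0954

1.0954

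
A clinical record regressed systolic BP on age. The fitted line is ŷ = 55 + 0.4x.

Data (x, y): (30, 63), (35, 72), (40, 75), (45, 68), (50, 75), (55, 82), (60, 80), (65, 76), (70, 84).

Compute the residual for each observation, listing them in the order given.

-4, 3, 4, -5, 0, 5, 1, -5, 1

x=30: ŷ = 55 + 0.4·30 = 67; e = 63 − 67 = -4
x=35: ŷ = 55 + 0.4·35 = 69; e = 72 − 69 = 3
x=40: ŷ = 55 + 0.4·40 = 71; e = 75 − 71 = 4
x=45: ŷ = 55 + 0.4·45 = 73; e = 68 − 73 = -5
x=50: ŷ = 55 + 0.4·50 = 75; e = 75 − 75 = 0
x=55: ŷ = 55 + 0.4·55 = 77; e = 82 − 77 = 5
x=60: ŷ = 55 + 0.4·60 = 79; e = 80 − 79 = 1
x=65: ŷ = 55 + 0.4·65 = 81; e = 76 − 81 = -5
x=70: ŷ = 55 + 0.4·70 = 83; e = 84 − 83 = 1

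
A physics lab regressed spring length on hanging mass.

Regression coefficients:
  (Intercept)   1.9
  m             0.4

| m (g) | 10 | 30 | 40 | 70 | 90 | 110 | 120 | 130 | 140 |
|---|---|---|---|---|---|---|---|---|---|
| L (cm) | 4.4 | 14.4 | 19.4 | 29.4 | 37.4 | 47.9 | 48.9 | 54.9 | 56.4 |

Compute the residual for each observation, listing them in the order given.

m=10: ŷ = 1.9 + 0.4·10 = 5.9; r = 4.4 − 5.9 = -1.5
m=30: ŷ = 1.9 + 0.4·30 = 13.9; r = 14.4 − 13.9 = 0.5
m=40: ŷ = 1.9 + 0.4·40 = 17.9; r = 19.4 − 17.9 = 1.5
m=70: ŷ = 1.9 + 0.4·70 = 29.9; r = 29.4 − 29.9 = -0.5
m=90: ŷ = 1.9 + 0.4·90 = 37.9; r = 37.4 − 37.9 = -0.5
m=110: ŷ = 1.9 + 0.4·110 = 45.9; r = 47.9 − 45.9 = 2
m=120: ŷ = 1.9 + 0.4·120 = 49.9; r = 48.9 − 49.9 = -1
m=130: ŷ = 1.9 + 0.4·130 = 53.9; r = 54.9 − 53.9 = 1
m=140: ŷ = 1.9 + 0.4·140 = 57.9; r = 56.4 − 57.9 = -1.5

-1.5, 0.5, 1.5, -0.5, -0.5, 2, -1, 1, -1.5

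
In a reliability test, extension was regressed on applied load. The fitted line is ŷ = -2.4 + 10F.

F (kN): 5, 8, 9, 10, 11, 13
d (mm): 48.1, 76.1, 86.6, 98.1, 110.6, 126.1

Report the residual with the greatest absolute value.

F=5: ŷ = -2.4 + 10·5 = 47.6; e = 48.1 − 47.6 = 0.5
F=8: ŷ = -2.4 + 10·8 = 77.6; e = 76.1 − 77.6 = -1.5
F=9: ŷ = -2.4 + 10·9 = 87.6; e = 86.6 − 87.6 = -1
F=10: ŷ = -2.4 + 10·10 = 97.6; e = 98.1 − 97.6 = 0.5
F=11: ŷ = -2.4 + 10·11 = 107.6; e = 110.6 − 107.6 = 3
F=13: ŷ = -2.4 + 10·13 = 127.6; e = 126.1 − 127.6 = -1.5
Largest |e| is 3 at F = 11, residual 3.

e = 3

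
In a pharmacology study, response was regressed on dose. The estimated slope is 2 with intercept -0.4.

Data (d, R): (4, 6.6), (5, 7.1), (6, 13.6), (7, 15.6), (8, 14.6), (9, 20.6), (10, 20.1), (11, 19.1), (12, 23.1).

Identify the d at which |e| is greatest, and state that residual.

d=4: R̂ = -0.4 + 2·4 = 7.6; e = 6.6 − 7.6 = -1
d=5: R̂ = -0.4 + 2·5 = 9.6; e = 7.1 − 9.6 = -2.5
d=6: R̂ = -0.4 + 2·6 = 11.6; e = 13.6 − 11.6 = 2
d=7: R̂ = -0.4 + 2·7 = 13.6; e = 15.6 − 13.6 = 2
d=8: R̂ = -0.4 + 2·8 = 15.6; e = 14.6 − 15.6 = -1
d=9: R̂ = -0.4 + 2·9 = 17.6; e = 20.6 − 17.6 = 3
d=10: R̂ = -0.4 + 2·10 = 19.6; e = 20.1 − 19.6 = 0.5
d=11: R̂ = -0.4 + 2·11 = 21.6; e = 19.1 − 21.6 = -2.5
d=12: R̂ = -0.4 + 2·12 = 23.6; e = 23.1 − 23.6 = -0.5
Largest |e| is 3 at d = 9, residual 3.

d = 9, e = 3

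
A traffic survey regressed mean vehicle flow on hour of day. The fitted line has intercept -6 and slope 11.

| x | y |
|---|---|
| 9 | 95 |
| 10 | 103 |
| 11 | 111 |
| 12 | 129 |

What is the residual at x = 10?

r = -1

ŷ = -6 + 11·10 = 104
r = 103 − 104 = -1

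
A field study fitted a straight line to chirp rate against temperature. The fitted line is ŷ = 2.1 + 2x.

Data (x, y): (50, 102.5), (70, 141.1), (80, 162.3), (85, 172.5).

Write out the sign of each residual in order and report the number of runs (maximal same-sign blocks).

3 runs

x=50: ŷ = 2.1 + 2·50 = 102.1; r = 102.5 − 102.1 = 0.4
x=70: ŷ = 2.1 + 2·70 = 142.1; r = 141.1 − 142.1 = -1
x=80: ŷ = 2.1 + 2·80 = 162.1; r = 162.3 − 162.1 = 0.2
x=85: ŷ = 2.1 + 2·85 = 172.1; r = 172.5 − 172.1 = 0.4
Signs: + − + +
Runs: +×1, −×1, +×2 → 3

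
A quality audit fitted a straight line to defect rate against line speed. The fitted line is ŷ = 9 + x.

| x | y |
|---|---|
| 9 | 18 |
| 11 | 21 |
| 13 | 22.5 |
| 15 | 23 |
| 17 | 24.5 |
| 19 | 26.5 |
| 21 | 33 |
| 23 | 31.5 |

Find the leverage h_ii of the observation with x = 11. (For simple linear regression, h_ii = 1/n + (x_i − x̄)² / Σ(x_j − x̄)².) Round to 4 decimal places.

x̄ = (9 + 11 + 13 + 15 + 17 + 19 + 21 + 23)/8 = 16
Σ(x − x̄)² = 49 + 25 + 9 + 1 + 1 + 9 + 25 + 49 = 168
h = 1/8 + (-5)²/168 = 0.125 + 0.14881 = 0.2738

h = 0.2738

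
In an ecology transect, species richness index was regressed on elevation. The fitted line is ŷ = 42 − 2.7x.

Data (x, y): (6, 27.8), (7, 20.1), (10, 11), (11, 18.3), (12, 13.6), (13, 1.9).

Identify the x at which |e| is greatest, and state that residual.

x = 11, e = 6

x=6: ŷ = 42 − 2.7·6 = 25.8; e = 27.8 − 25.8 = 2
x=7: ŷ = 42 − 2.7·7 = 23.1; e = 20.1 − 23.1 = -3
x=10: ŷ = 42 − 2.7·10 = 15; e = 11 − 15 = -4
x=11: ŷ = 42 − 2.7·11 = 12.3; e = 18.3 − 12.3 = 6
x=12: ŷ = 42 − 2.7·12 = 9.6; e = 13.6 − 9.6 = 4
x=13: ŷ = 42 − 2.7·13 = 6.9; e = 1.9 − 6.9 = -5
Largest |e| is 6 at x = 11, residual 6.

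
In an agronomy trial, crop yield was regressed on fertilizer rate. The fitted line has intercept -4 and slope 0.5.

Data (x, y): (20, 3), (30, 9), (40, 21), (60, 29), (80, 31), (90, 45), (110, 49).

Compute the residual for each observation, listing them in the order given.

-3, -2, 5, 3, -5, 4, -2

x=20: ŷ = -4 + 0.5·20 = 6; e = 3 − 6 = -3
x=30: ŷ = -4 + 0.5·30 = 11; e = 9 − 11 = -2
x=40: ŷ = -4 + 0.5·40 = 16; e = 21 − 16 = 5
x=60: ŷ = -4 + 0.5·60 = 26; e = 29 − 26 = 3
x=80: ŷ = -4 + 0.5·80 = 36; e = 31 − 36 = -5
x=90: ŷ = -4 + 0.5·90 = 41; e = 45 − 41 = 4
x=110: ŷ = -4 + 0.5·110 = 51; e = 49 − 51 = -2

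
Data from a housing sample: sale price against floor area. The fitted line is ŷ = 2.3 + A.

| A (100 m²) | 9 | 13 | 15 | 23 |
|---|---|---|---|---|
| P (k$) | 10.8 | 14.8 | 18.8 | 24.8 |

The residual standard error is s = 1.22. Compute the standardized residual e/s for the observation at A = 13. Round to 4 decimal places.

-0.4098

ŷ = 2.3 + 13 = 15.3
e = 14.8 − 15.3 = -0.5
e/s = -0.5 / 1.22 = -0.4098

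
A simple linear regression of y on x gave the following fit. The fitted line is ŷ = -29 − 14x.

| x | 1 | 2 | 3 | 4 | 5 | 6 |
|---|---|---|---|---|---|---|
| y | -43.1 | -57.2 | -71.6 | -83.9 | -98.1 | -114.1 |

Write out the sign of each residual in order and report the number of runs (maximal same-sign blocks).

x=1: ŷ = -29 − 14·1 = -43; e = -43.1 − (-43) = -0.1
x=2: ŷ = -29 − 14·2 = -57; e = -57.2 − (-57) = -0.2
x=3: ŷ = -29 − 14·3 = -71; e = -71.6 − (-71) = -0.6
x=4: ŷ = -29 − 14·4 = -85; e = -83.9 − (-85) = 1.1
x=5: ŷ = -29 − 14·5 = -99; e = -98.1 − (-99) = 0.9
x=6: ŷ = -29 − 14·6 = -113; e = -114.1 − (-113) = -1.1
Signs: − − − + + −
Runs: −×3, +×2, −×1 → 3

3 runs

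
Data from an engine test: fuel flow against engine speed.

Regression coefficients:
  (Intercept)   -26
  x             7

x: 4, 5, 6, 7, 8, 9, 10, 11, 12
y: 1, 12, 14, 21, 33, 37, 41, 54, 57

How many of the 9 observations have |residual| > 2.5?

4

x=4: ŷ = -26 + 7·4 = 2; e = 1 − 2 = -1
x=5: ŷ = -26 + 7·5 = 9; e = 12 − 9 = 3
x=6: ŷ = -26 + 7·6 = 16; e = 14 − 16 = -2
x=7: ŷ = -26 + 7·7 = 23; e = 21 − 23 = -2
x=8: ŷ = -26 + 7·8 = 30; e = 33 − 30 = 3
x=9: ŷ = -26 + 7·9 = 37; e = 37 − 37 = 0
x=10: ŷ = -26 + 7·10 = 44; e = 41 − 44 = -3
x=11: ŷ = -26 + 7·11 = 51; e = 54 − 51 = 3
x=12: ŷ = -26 + 7·12 = 58; e = 57 − 58 = -1
|e| > 2.5: x=5 (|e|=3), x=8 (|e|=3), x=10 (|e|=3), x=11 (|e|=3) → 4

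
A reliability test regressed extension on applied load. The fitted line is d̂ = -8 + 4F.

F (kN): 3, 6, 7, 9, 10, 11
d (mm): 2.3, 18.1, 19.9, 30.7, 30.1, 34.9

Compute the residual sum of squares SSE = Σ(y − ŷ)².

F=3: d̂ = -8 + 4·3 = 4; e = 2.3 − 4 = -1.7
F=6: d̂ = -8 + 4·6 = 16; e = 18.1 − 16 = 2.1
F=7: d̂ = -8 + 4·7 = 20; e = 19.9 − 20 = -0.1
F=9: d̂ = -8 + 4·9 = 28; e = 30.7 − 28 = 2.7
F=10: d̂ = -8 + 4·10 = 32; e = 30.1 − 32 = -1.9
F=11: d̂ = -8 + 4·11 = 36; e = 34.9 − 36 = -1.1
SSE = 2.89 + 4.41 + 0.01 + 7.29 + 3.61 + 1.21 = 19.42

SSE = 19.42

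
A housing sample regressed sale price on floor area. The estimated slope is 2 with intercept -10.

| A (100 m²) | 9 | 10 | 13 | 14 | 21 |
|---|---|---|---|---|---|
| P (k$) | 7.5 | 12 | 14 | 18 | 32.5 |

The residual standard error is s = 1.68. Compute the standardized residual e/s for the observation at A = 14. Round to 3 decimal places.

ŷ = -10 + 2·14 = 18
e = 18 − 18 = 0
e/s = 0 / 1.68 = 0.000

0.000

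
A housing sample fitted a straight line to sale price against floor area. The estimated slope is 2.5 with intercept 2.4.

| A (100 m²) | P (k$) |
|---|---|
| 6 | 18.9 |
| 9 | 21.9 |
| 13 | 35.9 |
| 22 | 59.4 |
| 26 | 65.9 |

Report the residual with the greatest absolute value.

A=6: P̂ = 2.4 + 2.5·6 = 17.4; e = 18.9 − 17.4 = 1.5
A=9: P̂ = 2.4 + 2.5·9 = 24.9; e = 21.9 − 24.9 = -3
A=13: P̂ = 2.4 + 2.5·13 = 34.9; e = 35.9 − 34.9 = 1
A=22: P̂ = 2.4 + 2.5·22 = 57.4; e = 59.4 − 57.4 = 2
A=26: P̂ = 2.4 + 2.5·26 = 67.4; e = 65.9 − 67.4 = -1.5
Largest |e| is 3 at A = 9, residual -3.

e = -3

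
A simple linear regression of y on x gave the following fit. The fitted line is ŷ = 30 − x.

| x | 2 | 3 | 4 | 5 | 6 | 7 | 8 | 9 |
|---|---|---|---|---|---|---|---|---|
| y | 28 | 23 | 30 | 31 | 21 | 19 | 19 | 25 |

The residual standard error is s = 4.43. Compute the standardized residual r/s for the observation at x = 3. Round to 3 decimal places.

-0.903

ŷ = 30 − 3 = 27
r = 23 − 27 = -4
r/s = -4 / 4.43 = -0.903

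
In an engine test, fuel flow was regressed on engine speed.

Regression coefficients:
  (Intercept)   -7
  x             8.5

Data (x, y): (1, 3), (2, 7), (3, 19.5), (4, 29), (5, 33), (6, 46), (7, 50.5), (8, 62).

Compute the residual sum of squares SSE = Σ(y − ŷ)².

SSE = 31.5

x=1: ŷ = -7 + 8.5·1 = 1.5; r = 3 − 1.5 = 1.5
x=2: ŷ = -7 + 8.5·2 = 10; r = 7 − 10 = -3
x=3: ŷ = -7 + 8.5·3 = 18.5; r = 19.5 − 18.5 = 1
x=4: ŷ = -7 + 8.5·4 = 27; r = 29 − 27 = 2
x=5: ŷ = -7 + 8.5·5 = 35.5; r = 33 − 35.5 = -2.5
x=6: ŷ = -7 + 8.5·6 = 44; r = 46 − 44 = 2
x=7: ŷ = -7 + 8.5·7 = 52.5; r = 50.5 − 52.5 = -2
x=8: ŷ = -7 + 8.5·8 = 61; r = 62 − 61 = 1
SSE = 2.25 + 9 + 1 + 4 + 6.25 + 4 + 4 + 1 = 31.5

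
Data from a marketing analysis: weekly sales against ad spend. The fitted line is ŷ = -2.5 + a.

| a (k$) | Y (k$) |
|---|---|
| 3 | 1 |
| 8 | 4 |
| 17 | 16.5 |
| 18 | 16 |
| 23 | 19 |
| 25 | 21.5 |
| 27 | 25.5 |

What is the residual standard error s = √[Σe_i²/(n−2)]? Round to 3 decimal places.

s = 1.483

a=3: ŷ = -2.5 + 3 = 0.5; e = 1 − 0.5 = 0.5
a=8: ŷ = -2.5 + 8 = 5.5; e = 4 − 5.5 = -1.5
a=17: ŷ = -2.5 + 17 = 14.5; e = 16.5 − 14.5 = 2
a=18: ŷ = -2.5 + 18 = 15.5; e = 16 − 15.5 = 0.5
a=23: ŷ = -2.5 + 23 = 20.5; e = 19 − 20.5 = -1.5
a=25: ŷ = -2.5 + 25 = 22.5; e = 21.5 − 22.5 = -1
a=27: ŷ = -2.5 + 27 = 24.5; e = 25.5 − 24.5 = 1
SSE = 0.25 + 2.25 + 4 + 0.25 + 2.25 + 1 + 1 = 11
s = √(11/5) = √2.2 ≈ 1.483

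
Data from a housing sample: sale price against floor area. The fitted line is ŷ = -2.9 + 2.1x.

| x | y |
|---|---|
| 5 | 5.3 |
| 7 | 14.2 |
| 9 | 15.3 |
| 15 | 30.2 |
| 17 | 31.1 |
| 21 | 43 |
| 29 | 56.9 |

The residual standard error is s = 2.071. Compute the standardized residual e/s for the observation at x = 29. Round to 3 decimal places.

ŷ = -2.9 + 2.1·29 = 58
e = 56.9 − 58 = -1.1
e/s = -1.1 / 2.071 = -0.531

-0.531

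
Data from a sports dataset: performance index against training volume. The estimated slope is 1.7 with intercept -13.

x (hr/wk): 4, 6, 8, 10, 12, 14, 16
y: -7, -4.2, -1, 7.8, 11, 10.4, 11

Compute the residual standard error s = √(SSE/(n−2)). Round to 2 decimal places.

x=4: ŷ = -13 + 1.7·4 = -6.2; e = -7 − (-6.2) = -0.8
x=6: ŷ = -13 + 1.7·6 = -2.8; e = -4.2 − (-2.8) = -1.4
x=8: ŷ = -13 + 1.7·8 = 0.6; e = -1 − 0.6 = -1.6
x=10: ŷ = -13 + 1.7·10 = 4; e = 7.8 − 4 = 3.8
x=12: ŷ = -13 + 1.7·12 = 7.4; e = 11 − 7.4 = 3.6
x=14: ŷ = -13 + 1.7·14 = 10.8; e = 10.4 − 10.8 = -0.4
x=16: ŷ = -13 + 1.7·16 = 14.2; e = 11 − 14.2 = -3.2
SSE = 0.64 + 1.96 + 2.56 + 14.44 + 12.96 + 0.16 + 10.24 = 42.96
s = √(42.96/5) = √8.592 ≈ 2.93

s = 2.93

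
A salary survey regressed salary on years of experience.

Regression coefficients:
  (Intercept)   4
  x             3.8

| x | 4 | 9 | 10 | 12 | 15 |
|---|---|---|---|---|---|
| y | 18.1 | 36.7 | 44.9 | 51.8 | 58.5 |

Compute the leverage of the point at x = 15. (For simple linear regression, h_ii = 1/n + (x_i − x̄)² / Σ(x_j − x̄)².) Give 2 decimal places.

h = 0.58

x̄ = (4 + 9 + 10 + 12 + 15)/5 = 10
Σ(x − x̄)² = 36 + 1 + 0 + 4 + 25 = 66
h = 1/5 + (5)²/66 = 0.2 + 0.378788 = 0.58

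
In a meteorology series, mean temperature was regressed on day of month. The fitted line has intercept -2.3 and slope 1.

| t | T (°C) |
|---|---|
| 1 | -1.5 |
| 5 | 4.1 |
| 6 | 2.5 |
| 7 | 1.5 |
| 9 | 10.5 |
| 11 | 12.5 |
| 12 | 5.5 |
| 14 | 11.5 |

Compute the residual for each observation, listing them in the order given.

-0.2, 1.4, -1.2, -3.2, 3.8, 3.8, -4.2, -0.2

t=1: T̂ = -2.3 + 1 = -1.3; r = -1.5 − (-1.3) = -0.2
t=5: T̂ = -2.3 + 5 = 2.7; r = 4.1 − 2.7 = 1.4
t=6: T̂ = -2.3 + 6 = 3.7; r = 2.5 − 3.7 = -1.2
t=7: T̂ = -2.3 + 7 = 4.7; r = 1.5 − 4.7 = -3.2
t=9: T̂ = -2.3 + 9 = 6.7; r = 10.5 − 6.7 = 3.8
t=11: T̂ = -2.3 + 11 = 8.7; r = 12.5 − 8.7 = 3.8
t=12: T̂ = -2.3 + 12 = 9.7; r = 5.5 − 9.7 = -4.2
t=14: T̂ = -2.3 + 14 = 11.7; r = 11.5 − 11.7 = -0.2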